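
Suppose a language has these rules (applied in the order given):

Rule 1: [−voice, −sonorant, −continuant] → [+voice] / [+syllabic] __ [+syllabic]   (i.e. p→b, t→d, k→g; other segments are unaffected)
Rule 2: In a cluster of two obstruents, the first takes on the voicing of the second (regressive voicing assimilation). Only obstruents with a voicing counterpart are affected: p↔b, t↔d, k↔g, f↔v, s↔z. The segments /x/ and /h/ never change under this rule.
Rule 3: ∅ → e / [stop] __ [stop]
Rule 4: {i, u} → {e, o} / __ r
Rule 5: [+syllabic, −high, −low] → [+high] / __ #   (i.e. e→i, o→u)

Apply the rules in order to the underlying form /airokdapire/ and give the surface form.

aerogedaberi

Rule 1 (intervocalic voicing): /p/ is a voiceless stop between vowels /a/ and /i/, so it voices to [b]. /airokdapire/ → airokdabire.
Rule 2 (regressive voicing assimilation): /k/ precedes the voiced obstruent /d/, so it voices to [g] by assimilation. /airokdabire/ → airogdabire.
Rule 3 (stop-cluster e-epenthesis): /g/ and /d/ form a stop–stop cluster, so [e] is inserted between them. /airogdabire/ → airogedabire.
Rule 4 (pre-rhotic lowering): /i/ is a high vowel immediately before /r/, so it lowers to [e]. /i/ is a high vowel immediately before /r/, so it lowers to [e]. /airogedabire/ → aerogedabere.
Rule 5 (final vowel raising): /e/ is a mid vowel in word-final position, so it raises to [i]. /aerogedabere/ → aerogedaberi.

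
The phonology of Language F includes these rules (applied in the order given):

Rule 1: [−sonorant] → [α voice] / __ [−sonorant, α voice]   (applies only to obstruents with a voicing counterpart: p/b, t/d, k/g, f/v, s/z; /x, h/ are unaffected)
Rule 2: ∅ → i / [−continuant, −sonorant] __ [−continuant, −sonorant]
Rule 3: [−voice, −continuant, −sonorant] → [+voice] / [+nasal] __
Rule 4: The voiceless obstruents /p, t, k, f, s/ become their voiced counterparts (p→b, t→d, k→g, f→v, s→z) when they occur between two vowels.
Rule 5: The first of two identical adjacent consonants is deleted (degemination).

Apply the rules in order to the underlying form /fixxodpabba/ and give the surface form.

fixodibabiba

Rule 1 (regressive voicing assimilation): /d/ precedes the voiceless obstruent /p/, so it devoices to [t] by assimilation. /fixxodpabba/ → fixxotpabba.
Rule 2 (stop-cluster i-epenthesis): /t/ and /p/ form a stop–stop cluster, so [i] is inserted between them. /b/ and /b/ form a stop–stop cluster, so [i] is inserted between them. /fixxotpabba/ → fixxotipabiba.
Rule 3 (post-nasal voicing): no segment meets the environment; /fixxotipabiba/ is unchanged.
Rule 4 (intervocalic voicing): /t/ is a voiceless obstruent between vowels /o/ and /i/, so it voices to [d]. /p/ is a voiceless obstruent between vowels /i/ and /a/, so it voices to [b]. /fixxotipabiba/ → fixxodibabiba.
Rule 5 (degemination): /xx/ is a geminate; the first /x/ deletes. /fixxodibabiba/ → fixodibabiba.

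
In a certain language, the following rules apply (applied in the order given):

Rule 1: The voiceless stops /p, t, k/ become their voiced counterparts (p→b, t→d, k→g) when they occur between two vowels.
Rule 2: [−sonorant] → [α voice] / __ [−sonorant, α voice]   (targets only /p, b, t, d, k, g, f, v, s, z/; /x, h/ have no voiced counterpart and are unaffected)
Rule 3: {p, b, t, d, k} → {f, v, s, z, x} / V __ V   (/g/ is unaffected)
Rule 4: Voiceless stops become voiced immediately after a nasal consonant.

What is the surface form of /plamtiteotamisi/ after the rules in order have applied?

Rule 1 (intervocalic voicing): /t/ is a voiceless stop between vowels /i/ and /e/, so it voices to [d]. /t/ is a voiceless stop between vowels /o/ and /a/, so it voices to [d]. /plamtiteotamisi/ → plamtideodamisi.
Rule 2 (regressive voicing assimilation): no segment meets the environment; /plamtideodamisi/ is unchanged.
Rule 3 (intervocalic spirantization): /d/ is a stop between vowels /i/ and /e/, so it spirantizes to the fricative [z]. /d/ is a stop between vowels /o/ and /a/, so it spirantizes to the fricative [z]. /plamtideodamisi/ → plamtizeozamisi.
Rule 4 (post-nasal voicing): /t/ is a voiceless stop immediately after the nasal /m/, so it voices to [d]. /plamtizeozamisi/ → plamdizeozamisi.

plamdizeozamisi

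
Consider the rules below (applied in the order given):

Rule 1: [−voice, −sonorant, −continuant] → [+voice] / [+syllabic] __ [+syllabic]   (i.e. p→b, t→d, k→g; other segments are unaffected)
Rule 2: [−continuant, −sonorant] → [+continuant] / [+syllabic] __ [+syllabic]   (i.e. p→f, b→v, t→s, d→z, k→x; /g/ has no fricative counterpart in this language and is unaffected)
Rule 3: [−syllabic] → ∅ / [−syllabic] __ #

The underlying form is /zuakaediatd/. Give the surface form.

Rule 1 (intervocalic voicing): /k/ is a voiceless stop between vowels /a/ and /a/, so it voices to [g]. /zuakaediatd/ → zuagaediatd.
Rule 2 (intervocalic spirantization): /d/ is a stop between vowels /e/ and /i/, so it spirantizes to the fricative [z]. /zuagaediatd/ → zuagaeziatd.
Rule 3 (final cluster simplification): /d/ is the second consonant of a word-final cluster /td/, so it deletes. /zuagaeziatd/ → zuagaeziat.

zuagaeziat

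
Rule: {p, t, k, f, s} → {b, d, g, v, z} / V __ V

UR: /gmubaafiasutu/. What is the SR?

gmubaaviazudu

/f/ is a voiceless obstruent between vowels /a/ and /i/, so it voices to [v].
/s/ is a voiceless obstruent between vowels /a/ and /u/, so it voices to [z].
/t/ is a voiceless obstruent between vowels /u/ and /u/, so it voices to [d].
Surface form: [gmubaaviazudu].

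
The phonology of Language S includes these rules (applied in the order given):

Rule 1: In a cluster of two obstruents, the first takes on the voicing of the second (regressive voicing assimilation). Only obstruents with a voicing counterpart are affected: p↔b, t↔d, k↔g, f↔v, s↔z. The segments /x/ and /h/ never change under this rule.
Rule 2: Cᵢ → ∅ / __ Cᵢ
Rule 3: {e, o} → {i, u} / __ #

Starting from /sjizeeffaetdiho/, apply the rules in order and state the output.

Rule 1 (regressive voicing assimilation): /t/ precedes the voiced obstruent /d/, so it voices to [d] by assimilation. /sjizeeffaetdiho/ → sjizeeffaeddiho.
Rule 2 (degemination): /ff/ is a geminate; the first /f/ deletes. /dd/ is a geminate; the first /d/ deletes. /sjizeeffaeddiho/ → sjizeefaediho.
Rule 3 (final vowel raising): /o/ is a mid vowel in word-final position, so it raises to [u]. /sjizeefaediho/ → sjizeefaedihu.

sjizeefaedihu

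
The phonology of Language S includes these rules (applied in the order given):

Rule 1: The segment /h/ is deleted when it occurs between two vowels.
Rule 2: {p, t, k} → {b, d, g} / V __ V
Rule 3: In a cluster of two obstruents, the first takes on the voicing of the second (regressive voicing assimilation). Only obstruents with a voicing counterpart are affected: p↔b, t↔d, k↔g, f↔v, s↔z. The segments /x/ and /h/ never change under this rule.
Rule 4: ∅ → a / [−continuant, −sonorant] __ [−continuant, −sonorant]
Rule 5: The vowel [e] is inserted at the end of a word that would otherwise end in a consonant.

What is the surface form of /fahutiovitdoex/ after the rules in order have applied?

Rule 1 (intervocalic h-deletion): /h/ occurs between vowels /a/ and /u/, so it deletes. /fahutiovitdoex/ → fautiovitdoex.
Rule 2 (intervocalic voicing): /t/ is a voiceless stop between vowels /u/ and /i/, so it voices to [d]. /fautiovitdoex/ → faudiovitdoex.
Rule 3 (regressive voicing assimilation): /t/ precedes the voiced obstruent /d/, so it voices to [d] by assimilation. /faudiovitdoex/ → faudioviddoex.
Rule 4 (stop-cluster a-epenthesis): /d/ and /d/ form a stop–stop cluster, so [a] is inserted between them. /faudioviddoex/ → faudiovidadoex.
Rule 5 (final e-epenthesis): the form ends in the consonant /x/, so [e] is inserted word-finally. /faudiovidadoex/ → faudiovidadoexe.

faudiovidadoexe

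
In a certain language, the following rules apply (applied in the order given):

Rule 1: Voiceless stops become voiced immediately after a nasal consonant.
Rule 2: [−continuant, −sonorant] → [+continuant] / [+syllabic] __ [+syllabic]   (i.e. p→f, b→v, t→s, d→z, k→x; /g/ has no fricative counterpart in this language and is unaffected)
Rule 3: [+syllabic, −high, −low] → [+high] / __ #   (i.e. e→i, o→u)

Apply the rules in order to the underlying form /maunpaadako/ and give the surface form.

Rule 1 (post-nasal voicing): /p/ is a voiceless stop immediately after the nasal /n/, so it voices to [b]. /maunpaadako/ → maunbaadako.
Rule 2 (intervocalic spirantization): /d/ is a stop between vowels /a/ and /a/, so it spirantizes to the fricative [z]. /k/ is a stop between vowels /a/ and /o/, so it spirantizes to the fricative [x]. /maunbaadako/ → maunbaazaxo.
Rule 3 (final vowel raising): /o/ is a mid vowel in word-final position, so it raises to [u]. /maunbaazaxo/ → maunbaazaxu.

maunbaazaxu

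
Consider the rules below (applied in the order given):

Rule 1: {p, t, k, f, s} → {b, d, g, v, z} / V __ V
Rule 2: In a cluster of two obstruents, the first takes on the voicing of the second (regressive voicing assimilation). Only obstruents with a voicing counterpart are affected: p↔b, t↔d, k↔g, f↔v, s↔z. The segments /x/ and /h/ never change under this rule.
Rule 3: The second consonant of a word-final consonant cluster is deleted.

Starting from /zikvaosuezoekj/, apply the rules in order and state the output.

zigvaozuezoek

Rule 1 (intervocalic voicing): /s/ is a voiceless obstruent between vowels /o/ and /u/, so it voices to [z]. /zikvaosuezoekj/ → zikvaozuezoekj.
Rule 2 (regressive voicing assimilation): /k/ precedes the voiced obstruent /v/, so it voices to [g] by assimilation. /zikvaozuezoekj/ → zigvaozuezoekj.
Rule 3 (final cluster simplification): /j/ is the second consonant of a word-final cluster /kj/, so it deletes. /zigvaozuezoekj/ → zigvaozuezoek.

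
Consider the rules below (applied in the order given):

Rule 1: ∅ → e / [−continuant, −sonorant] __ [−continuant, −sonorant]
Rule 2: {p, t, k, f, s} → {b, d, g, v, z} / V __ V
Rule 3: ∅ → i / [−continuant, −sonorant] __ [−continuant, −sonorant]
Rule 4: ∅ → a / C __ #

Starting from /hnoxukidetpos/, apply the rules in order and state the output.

hnoxugidedebosa

Rule 1 (stop-cluster e-epenthesis): /t/ and /p/ form a stop–stop cluster, so [e] is inserted between them. /hnoxukidetpos/ → hnoxukidetepos.
Rule 2 (intervocalic voicing): /k/ is a voiceless obstruent between vowels /u/ and /i/, so it voices to [g]. /t/ is a voiceless obstruent between vowels /e/ and /e/, so it voices to [d]. /p/ is a voiceless obstruent between vowels /e/ and /o/, so it voices to [b]. /hnoxukidetepos/ → hnoxugidedebos.
Rule 3 (stop-cluster i-epenthesis): no segment meets the environment; /hnoxugidedebos/ is unchanged.
Rule 4 (final a-epenthesis): the form ends in the consonant /s/, so [a] is inserted word-finally. /hnoxugidedebos/ → hnoxugidedebosa.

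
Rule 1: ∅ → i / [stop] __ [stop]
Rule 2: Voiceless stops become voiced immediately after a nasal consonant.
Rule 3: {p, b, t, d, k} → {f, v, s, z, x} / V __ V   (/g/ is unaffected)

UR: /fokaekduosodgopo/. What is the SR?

Rule 1 (stop-cluster i-epenthesis): /k/ and /d/ form a stop–stop cluster, so [i] is inserted between them. /d/ and /g/ form a stop–stop cluster, so [i] is inserted between them. /fokaekduosodgopo/ → fokaekiduosodigopo.
Rule 2 (post-nasal voicing): no segment meets the environment; /fokaekiduosodigopo/ is unchanged.
Rule 3 (intervocalic spirantization): /k/ is a stop between vowels /o/ and /a/, so it spirantizes to the fricative [x]. /k/ is a stop between vowels /e/ and /i/, so it spirantizes to the fricative [x]. /d/ is a stop between vowels /i/ and /u/, so it spirantizes to the fricative [z]. /d/ is a stop between vowels /o/ and /i/, so it spirantizes to the fricative [z]. /p/ is a stop between vowels /o/ and /o/, so it spirantizes to the fricative [f]. /fokaekiduosodigopo/ → foxaexizuosozigofo.

foxaexizuosozigofo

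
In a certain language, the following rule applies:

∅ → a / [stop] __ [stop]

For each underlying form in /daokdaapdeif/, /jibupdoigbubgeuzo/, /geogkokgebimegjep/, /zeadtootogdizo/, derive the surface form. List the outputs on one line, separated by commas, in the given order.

/daokdaapdeif/: /k/ and /d/ form a stop–stop cluster, so [a] is inserted between them. /p/ and /d/ form a stop–stop cluster, so [a] is inserted between them. → [daokadaapadeif].
/jibupdoigbubgeuzo/: /p/ and /d/ form a stop–stop cluster, so [a] is inserted between them. /g/ and /b/ form a stop–stop cluster, so [a] is inserted between them. /b/ and /g/ form a stop–stop cluster, so [a] is inserted between them. → [jibupadoigabubageuzo].
/geogkokgebimegjep/: /g/ and /k/ form a stop–stop cluster, so [a] is inserted between them. /k/ and /g/ form a stop–stop cluster, so [a] is inserted between them. → [geogakokagebimegjep].
/zeadtootogdizo/: /d/ and /t/ form a stop–stop cluster, so [a] is inserted between them. /g/ and /d/ form a stop–stop cluster, so [a] is inserted between them. → [zeadatootogadizo].

daokadaapadeif, jibupadoigabubageuzo, geogakokagebimegjep, zeadatootogadizo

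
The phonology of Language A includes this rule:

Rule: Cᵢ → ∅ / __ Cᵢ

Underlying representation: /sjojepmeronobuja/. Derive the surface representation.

No segment of /sjojepmeronobuja/ meets the structural description of the rule, so the form surfaces unchanged.

sjojepmeronobuja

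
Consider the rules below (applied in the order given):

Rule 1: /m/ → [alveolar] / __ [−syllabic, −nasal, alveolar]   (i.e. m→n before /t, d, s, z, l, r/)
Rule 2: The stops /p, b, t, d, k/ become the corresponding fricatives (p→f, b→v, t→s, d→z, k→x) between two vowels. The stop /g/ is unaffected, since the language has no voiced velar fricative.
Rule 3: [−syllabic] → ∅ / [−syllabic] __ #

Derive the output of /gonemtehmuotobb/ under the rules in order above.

gonentehmuosob

Rule 1 (nasal place assimilation): /m/ precedes the alveolar consonant /t/, so it assimilates in place to [n]. /gonemtehmuotobb/ → gonentehmuotobb.
Rule 2 (intervocalic spirantization): /t/ is a stop between vowels /o/ and /o/, so it spirantizes to the fricative [s]. /gonentehmuotobb/ → gonentehmuosobb.
Rule 3 (final cluster simplification): /b/ is the second consonant of a word-final cluster /bb/, so it deletes. /gonentehmuosobb/ → gonentehmuosob.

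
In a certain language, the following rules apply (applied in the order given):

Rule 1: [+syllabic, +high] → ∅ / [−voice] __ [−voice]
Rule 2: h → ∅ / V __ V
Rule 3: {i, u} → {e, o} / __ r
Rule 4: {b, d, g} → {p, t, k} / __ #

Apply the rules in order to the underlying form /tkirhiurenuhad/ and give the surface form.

Rule 1 (high vowel syncope): no segment meets the environment; /tkirhiurenuhad/ is unchanged.
Rule 2 (intervocalic h-deletion): /h/ occurs between vowels /u/ and /a/, so it deletes. /tkirhiurenuhad/ → tkirhiurenuad.
Rule 3 (pre-rhotic lowering): /i/ is a high vowel immediately before /r/, so it lowers to [e]. /u/ is a high vowel immediately before /r/, so it lowers to [o]. /tkirhiurenuad/ → tkerhiorenuad.
Rule 4 (final devoicing): /d/ is a voiced stop in word-final position, so it devoices to [t]. /tkerhiorenuad/ → tkerhiorenuat.

tkerhiorenuat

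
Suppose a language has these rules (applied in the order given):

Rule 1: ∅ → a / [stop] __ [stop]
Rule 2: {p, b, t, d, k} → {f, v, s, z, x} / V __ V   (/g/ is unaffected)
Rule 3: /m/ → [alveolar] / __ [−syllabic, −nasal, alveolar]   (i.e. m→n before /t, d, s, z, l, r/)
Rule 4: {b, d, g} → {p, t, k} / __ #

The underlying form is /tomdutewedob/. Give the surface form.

Rule 1 (stop-cluster a-epenthesis): no segment meets the environment; /tomdutewedob/ is unchanged.
Rule 2 (intervocalic spirantization): /t/ is a stop between vowels /u/ and /e/, so it spirantizes to the fricative [s]. /d/ is a stop between vowels /e/ and /o/, so it spirantizes to the fricative [z]. /tomdutewedob/ → tomdusewezob.
Rule 3 (nasal place assimilation): /m/ precedes the alveolar consonant /d/, so it assimilates in place to [n]. /tomdusewezob/ → tondusewezob.
Rule 4 (final devoicing): /b/ is a voiced stop in word-final position, so it devoices to [p]. /tondusewezob/ → tondusewezop.

tondusewezop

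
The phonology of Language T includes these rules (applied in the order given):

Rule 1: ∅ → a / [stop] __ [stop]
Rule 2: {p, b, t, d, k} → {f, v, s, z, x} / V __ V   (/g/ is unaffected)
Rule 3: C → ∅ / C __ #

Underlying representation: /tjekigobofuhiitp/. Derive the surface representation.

Rule 1 (stop-cluster a-epenthesis): /t/ and /p/ form a stop–stop cluster, so [a] is inserted between them. /tjekigobofuhiitp/ → tjekigobofuhiitap.
Rule 2 (intervocalic spirantization): /k/ is a stop between vowels /e/ and /i/, so it spirantizes to the fricative [x]. /b/ is a stop between vowels /o/ and /o/, so it spirantizes to the fricative [v]. /t/ is a stop between vowels /i/ and /a/, so it spirantizes to the fricative [s]. /tjekigobofuhiitap/ → tjexigovofuhiisap.
Rule 3 (final cluster simplification): no segment meets the environment; /tjexigovofuhiisap/ is unchanged.

tjexigovofuhiisap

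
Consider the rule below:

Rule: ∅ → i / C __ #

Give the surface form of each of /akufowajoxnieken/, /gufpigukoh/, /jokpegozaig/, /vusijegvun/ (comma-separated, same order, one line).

akufowajoxniekeni, gufpigukohi, jokpegozaigi, vusijegvuni

/akufowajoxnieken/: the form ends in the consonant /n/, so [i] is inserted word-finally. → [akufowajoxniekeni].
/gufpigukoh/: the form ends in the consonant /h/, so [i] is inserted word-finally. → [gufpigukohi].
/jokpegozaig/: the form ends in the consonant /g/, so [i] is inserted word-finally. → [jokpegozaigi].
/vusijegvun/: the form ends in the consonant /n/, so [i] is inserted word-finally. → [vusijegvuni].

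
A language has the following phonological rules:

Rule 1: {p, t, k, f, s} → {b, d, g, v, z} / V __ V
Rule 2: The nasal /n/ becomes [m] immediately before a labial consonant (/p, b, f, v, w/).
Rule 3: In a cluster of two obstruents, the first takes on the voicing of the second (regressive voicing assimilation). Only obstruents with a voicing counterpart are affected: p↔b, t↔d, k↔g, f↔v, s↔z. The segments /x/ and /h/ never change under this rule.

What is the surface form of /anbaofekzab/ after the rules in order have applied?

ambaovegzab

Rule 1 (intervocalic voicing): /f/ is a voiceless obstruent between vowels /o/ and /e/, so it voices to [v]. /anbaofekzab/ → anbaovekzab.
Rule 2 (nasal place assimilation): /n/ precedes the labial consonant /b/, so it assimilates in place to [m]. /anbaovekzab/ → ambaovekzab.
Rule 3 (regressive voicing assimilation): /k/ precedes the voiced obstruent /z/, so it voices to [g] by assimilation. /ambaovekzab/ → ambaovegzab.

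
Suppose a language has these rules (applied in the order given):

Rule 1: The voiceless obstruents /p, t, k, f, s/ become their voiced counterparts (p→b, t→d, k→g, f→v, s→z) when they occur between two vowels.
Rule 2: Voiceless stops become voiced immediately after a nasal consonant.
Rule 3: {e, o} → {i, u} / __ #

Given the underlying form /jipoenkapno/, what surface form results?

jiboengapnu

Rule 1 (intervocalic voicing): /p/ is a voiceless obstruent between vowels /i/ and /o/, so it voices to [b]. /jipoenkapno/ → jiboenkapno.
Rule 2 (post-nasal voicing): /k/ is a voiceless stop immediately after the nasal /n/, so it voices to [g]. /jiboenkapno/ → jiboengapno.
Rule 3 (final vowel raising): /o/ is a mid vowel in word-final position, so it raises to [u]. /jiboengapno/ → jiboengapnu.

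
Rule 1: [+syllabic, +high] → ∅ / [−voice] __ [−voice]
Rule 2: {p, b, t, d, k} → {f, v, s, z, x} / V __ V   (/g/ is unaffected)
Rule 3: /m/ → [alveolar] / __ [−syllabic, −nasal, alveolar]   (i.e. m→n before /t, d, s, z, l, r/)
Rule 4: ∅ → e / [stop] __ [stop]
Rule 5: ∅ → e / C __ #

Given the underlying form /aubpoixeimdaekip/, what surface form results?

aubepoixeindaekepe

Rule 1 (high vowel syncope): /i/ is a high vowel flanked by voiceless consonants /k/ and /p/, so it deletes. /aubpoixeimdaekip/ → aubpoixeimdaekp.
Rule 2 (intervocalic spirantization): no segment meets the environment; /aubpoixeimdaekp/ is unchanged.
Rule 3 (nasal place assimilation): /m/ precedes the alveolar consonant /d/, so it assimilates in place to [n]. /aubpoixeimdaekp/ → aubpoixeindaekp.
Rule 4 (stop-cluster e-epenthesis): /b/ and /p/ form a stop–stop cluster, so [e] is inserted between them. /k/ and /p/ form a stop–stop cluster, so [e] is inserted between them. /aubpoixeindaekp/ → aubepoixeindaekep.
Rule 5 (final e-epenthesis): the form ends in the consonant /p/, so [e] is inserted word-finally. /aubepoixeindaekep/ → aubepoixeindaekepe.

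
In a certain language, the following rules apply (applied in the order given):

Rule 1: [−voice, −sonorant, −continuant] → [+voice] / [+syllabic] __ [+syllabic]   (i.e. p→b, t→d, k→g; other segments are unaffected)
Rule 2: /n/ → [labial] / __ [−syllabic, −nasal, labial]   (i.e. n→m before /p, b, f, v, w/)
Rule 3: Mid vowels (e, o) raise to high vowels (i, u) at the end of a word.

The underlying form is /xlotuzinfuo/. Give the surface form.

Rule 1 (intervocalic voicing): /t/ is a voiceless stop between vowels /o/ and /u/, so it voices to [d]. /xlotuzinfuo/ → xloduzinfuo.
Rule 2 (nasal place assimilation): /n/ precedes the labial consonant /f/, so it assimilates in place to [m]. /xloduzinfuo/ → xloduzimfuo.
Rule 3 (final vowel raising): /o/ is a mid vowel in word-final position, so it raises to [u]. /xloduzimfuo/ → xloduzimfuu.

xloduzimfuu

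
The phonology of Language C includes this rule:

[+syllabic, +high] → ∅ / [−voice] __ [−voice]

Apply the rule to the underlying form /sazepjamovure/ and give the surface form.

No segment of /sazepjamovure/ meets the structural description of the rule, so the form surfaces unchanged.

sazepjamovure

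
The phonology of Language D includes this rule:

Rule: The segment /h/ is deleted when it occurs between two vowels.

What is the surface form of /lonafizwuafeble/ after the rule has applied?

lonafizwuafeble

No segment of /lonafizwuafeble/ meets the structural description of the rule, so the form surfaces unchanged.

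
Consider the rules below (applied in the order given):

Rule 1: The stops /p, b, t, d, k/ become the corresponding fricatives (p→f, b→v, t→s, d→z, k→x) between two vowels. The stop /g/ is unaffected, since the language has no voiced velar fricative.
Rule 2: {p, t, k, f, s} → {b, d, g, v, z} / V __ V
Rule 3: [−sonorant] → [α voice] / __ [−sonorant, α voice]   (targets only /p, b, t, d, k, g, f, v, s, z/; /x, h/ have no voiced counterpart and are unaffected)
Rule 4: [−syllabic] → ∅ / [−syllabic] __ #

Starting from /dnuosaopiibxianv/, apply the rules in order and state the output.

Rule 1 (intervocalic spirantization): /p/ is a stop between vowels /o/ and /i/, so it spirantizes to the fricative [f]. /dnuosaopiibxianv/ → dnuosaofiibxianv.
Rule 2 (intervocalic voicing): /s/ is a voiceless obstruent between vowels /o/ and /a/, so it voices to [z]. /f/ is a voiceless obstruent between vowels /o/ and /i/, so it voices to [v]. /dnuosaofiibxianv/ → dnuozaoviibxianv.
Rule 3 (regressive voicing assimilation): /b/ precedes the voiceless obstruent /x/, so it devoices to [p] by assimilation. /dnuozaoviibxianv/ → dnuozaoviipxianv.
Rule 4 (final cluster simplification): /v/ is the second consonant of a word-final cluster /nv/, so it deletes. /dnuozaoviipxianv/ → dnuozaoviipxian.

dnuozaoviipxian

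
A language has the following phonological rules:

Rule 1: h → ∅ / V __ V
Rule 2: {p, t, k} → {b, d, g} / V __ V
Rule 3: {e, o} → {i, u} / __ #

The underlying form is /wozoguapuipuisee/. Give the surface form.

Rule 1 (intervocalic h-deletion): no segment meets the environment; /wozoguapuipuisee/ is unchanged.
Rule 2 (intervocalic voicing): /p/ is a voiceless stop between vowels /a/ and /u/, so it voices to [b]. /p/ is a voiceless stop between vowels /i/ and /u/, so it voices to [b]. /wozoguapuipuisee/ → wozoguabuibuisee.
Rule 3 (final vowel raising): /e/ is a mid vowel in word-final position, so it raises to [i]. /wozoguabuibuisee/ → wozoguabuibuisei.

wozoguabuibuisei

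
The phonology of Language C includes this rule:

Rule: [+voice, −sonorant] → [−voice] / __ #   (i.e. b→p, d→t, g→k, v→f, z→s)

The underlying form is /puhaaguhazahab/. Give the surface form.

/b/ is a voiced obstruent in word-final position, so it devoices to [p].
The other instances of /g/, /z/ do not occur in the required environment and remain unchanged.
Surface form: [puhaaguhazahap].

puhaaguhazahap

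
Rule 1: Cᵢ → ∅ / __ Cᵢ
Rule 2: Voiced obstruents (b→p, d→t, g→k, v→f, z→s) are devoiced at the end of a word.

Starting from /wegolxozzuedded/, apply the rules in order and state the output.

Rule 1 (degemination): /zz/ is a geminate; the first /z/ deletes. /dd/ is a geminate; the first /d/ deletes. /wegolxozzuedded/ → wegolxozueded.
Rule 2 (final devoicing): /d/ is a voiced obstruent in word-final position, so it devoices to [t]. /wegolxozueded/ → wegolxozuedet.

wegolxozuedet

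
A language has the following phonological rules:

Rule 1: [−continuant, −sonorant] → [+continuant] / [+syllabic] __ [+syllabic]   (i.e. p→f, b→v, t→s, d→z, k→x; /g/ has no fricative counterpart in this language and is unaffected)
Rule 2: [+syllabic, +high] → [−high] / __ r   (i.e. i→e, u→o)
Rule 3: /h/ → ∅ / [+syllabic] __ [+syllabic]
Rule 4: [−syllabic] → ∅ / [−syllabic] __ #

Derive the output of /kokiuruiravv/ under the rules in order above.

koxioruerav

Rule 1 (intervocalic spirantization): /k/ is a stop between vowels /o/ and /i/, so it spirantizes to the fricative [x]. /kokiuruiravv/ → koxiuruiravv.
Rule 2 (pre-rhotic lowering): /u/ is a high vowel immediately before /r/, so it lowers to [o]. /i/ is a high vowel immediately before /r/, so it lowers to [e]. /koxiuruiravv/ → koxiorueravv.
Rule 3 (intervocalic h-deletion): no segment meets the environment; /koxiorueravv/ is unchanged.
Rule 4 (final cluster simplification): /v/ is the second consonant of a word-final cluster /vv/, so it deletes. /koxiorueravv/ → koxioruerav.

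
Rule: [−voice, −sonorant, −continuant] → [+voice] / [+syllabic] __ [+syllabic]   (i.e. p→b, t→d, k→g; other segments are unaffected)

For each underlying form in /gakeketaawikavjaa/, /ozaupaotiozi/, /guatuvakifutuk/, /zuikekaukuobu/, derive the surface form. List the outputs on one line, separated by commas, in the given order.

gagegedaawigavjaa, ozaubaodiozi, guaduvagifuduk, zuigegauguobu

/gakeketaawikavjaa/: /k/ is a voiceless stop between vowels /a/ and /e/, so it voices to [g]. /k/ is a voiceless stop between vowels /e/ and /e/, so it voices to [g]. /t/ is a voiceless stop between vowels /e/ and /a/, so it voices to [d]. /k/ is a voiceless stop between vowels /i/ and /a/, so it voices to [g]. → [gagegedaawigavjaa].
/ozaupaotiozi/: /p/ is a voiceless stop between vowels /u/ and /a/, so it voices to [b]. /t/ is a voiceless stop between vowels /o/ and /i/, so it voices to [d]. → [ozaubaodiozi].
/guatuvakifutuk/: /t/ is a voiceless stop between vowels /a/ and /u/, so it voices to [d]. /k/ is a voiceless stop between vowels /a/ and /i/, so it voices to [g]. /t/ is a voiceless stop between vowels /u/ and /u/, so it voices to [d]. → [guaduvagifuduk].
/zuikekaukuobu/: /k/ is a voiceless stop between vowels /i/ and /e/, so it voices to [g]. /k/ is a voiceless stop between vowels /e/ and /a/, so it voices to [g]. /k/ is a voiceless stop between vowels /u/ and /u/, so it voices to [g]. → [zuigegauguobu].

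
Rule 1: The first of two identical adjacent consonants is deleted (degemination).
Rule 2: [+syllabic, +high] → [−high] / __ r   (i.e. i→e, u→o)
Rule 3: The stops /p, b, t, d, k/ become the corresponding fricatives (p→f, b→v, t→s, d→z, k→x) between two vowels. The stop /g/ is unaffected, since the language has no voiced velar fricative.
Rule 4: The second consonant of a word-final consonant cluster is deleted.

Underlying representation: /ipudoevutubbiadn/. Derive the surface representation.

Rule 1 (degemination): /bb/ is a geminate; the first /b/ deletes. /ipudoevutubbiadn/ → ipudoevutubiadn.
Rule 2 (pre-rhotic lowering): no segment meets the environment; /ipudoevutubiadn/ is unchanged.
Rule 3 (intervocalic spirantization): /p/ is a stop between vowels /i/ and /u/, so it spirantizes to the fricative [f]. /d/ is a stop between vowels /u/ and /o/, so it spirantizes to the fricative [z]. /t/ is a stop between vowels /u/ and /u/, so it spirantizes to the fricative [s]. /b/ is a stop between vowels /u/ and /i/, so it spirantizes to the fricative [v]. /ipudoevutubiadn/ → ifuzoevusuviadn.
Rule 4 (final cluster simplification): /n/ is the second consonant of a word-final cluster /dn/, so it deletes. /ifuzoevusuviadn/ → ifuzoevusuviad.

ifuzoevusuviad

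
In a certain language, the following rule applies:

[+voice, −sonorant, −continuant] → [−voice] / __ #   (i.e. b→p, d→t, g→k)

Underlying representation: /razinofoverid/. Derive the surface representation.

razinofoverit

/d/ is a voiced stop in word-final position, so it devoices to [t].
Surface form: [razinofoverit].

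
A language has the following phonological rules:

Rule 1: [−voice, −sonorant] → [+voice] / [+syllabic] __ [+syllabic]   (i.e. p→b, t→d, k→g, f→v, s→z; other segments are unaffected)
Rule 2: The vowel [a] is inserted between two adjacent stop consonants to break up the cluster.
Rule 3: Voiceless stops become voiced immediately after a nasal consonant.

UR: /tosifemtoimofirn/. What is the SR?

Rule 1 (intervocalic voicing): /s/ is a voiceless obstruent between vowels /o/ and /i/, so it voices to [z]. /f/ is a voiceless obstruent between vowels /i/ and /e/, so it voices to [v]. /f/ is a voiceless obstruent between vowels /o/ and /i/, so it voices to [v]. /tosifemtoimofirn/ → tozivemtoimovirn.
Rule 2 (stop-cluster a-epenthesis): no segment meets the environment; /tozivemtoimovirn/ is unchanged.
Rule 3 (post-nasal voicing): /t/ is a voiceless stop immediately after the nasal /m/, so it voices to [d]. /tozivemtoimovirn/ → tozivemdoimovirn.

tozivemdoimovirn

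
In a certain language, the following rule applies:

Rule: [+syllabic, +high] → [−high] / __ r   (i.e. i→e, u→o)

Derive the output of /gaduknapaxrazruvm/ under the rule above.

No segment of /gaduknapaxrazruvm/ meets the structural description of the rule, so the form surfaces unchanged.

gaduknapaxrazruvm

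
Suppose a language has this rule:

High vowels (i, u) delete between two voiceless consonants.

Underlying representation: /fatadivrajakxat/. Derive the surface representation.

No segment of /fatadivrajakxat/ meets the structural description of the rule, so the form surfaces unchanged.

fatadivrajakxat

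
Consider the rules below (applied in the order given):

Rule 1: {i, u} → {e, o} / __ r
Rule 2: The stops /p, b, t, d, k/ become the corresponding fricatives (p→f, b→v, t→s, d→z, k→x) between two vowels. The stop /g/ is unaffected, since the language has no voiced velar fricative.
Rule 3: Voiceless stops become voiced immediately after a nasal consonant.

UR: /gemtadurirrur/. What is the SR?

Rule 1 (pre-rhotic lowering): /u/ is a high vowel immediately before /r/, so it lowers to [o]. /i/ is a high vowel immediately before /r/, so it lowers to [e]. /u/ is a high vowel immediately before /r/, so it lowers to [o]. /gemtadurirrur/ → gemtadorerror.
Rule 2 (intervocalic spirantization): /d/ is a stop between vowels /a/ and /o/, so it spirantizes to the fricative [z]. /gemtadorerror/ → gemtazorerror.
Rule 3 (post-nasal voicing): /t/ is a voiceless stop immediately after the nasal /m/, so it voices to [d]. /gemtazorerror/ → gemdazorerror.

gemdazorerror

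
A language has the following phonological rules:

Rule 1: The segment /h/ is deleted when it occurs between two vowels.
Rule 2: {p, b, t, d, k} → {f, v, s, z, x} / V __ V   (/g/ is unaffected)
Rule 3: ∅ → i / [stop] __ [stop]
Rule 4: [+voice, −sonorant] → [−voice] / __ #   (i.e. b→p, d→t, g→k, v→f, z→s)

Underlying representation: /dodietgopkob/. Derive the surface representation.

dozietigopikop

Rule 1 (intervocalic h-deletion): no segment meets the environment; /dodietgopkob/ is unchanged.
Rule 2 (intervocalic spirantization): /d/ is a stop between vowels /o/ and /i/, so it spirantizes to the fricative [z]. /dodietgopkob/ → dozietgopkob.
Rule 3 (stop-cluster i-epenthesis): /t/ and /g/ form a stop–stop cluster, so [i] is inserted between them. /p/ and /k/ form a stop–stop cluster, so [i] is inserted between them. /dozietgopkob/ → dozietigopikob.
Rule 4 (final devoicing): /b/ is a voiced obstruent in word-final position, so it devoices to [p]. /dozietigopikob/ → dozietigopikop.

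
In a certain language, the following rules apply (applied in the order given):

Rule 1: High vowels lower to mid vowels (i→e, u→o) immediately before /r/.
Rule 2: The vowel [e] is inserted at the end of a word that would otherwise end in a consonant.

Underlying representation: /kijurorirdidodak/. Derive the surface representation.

Rule 1 (pre-rhotic lowering): /u/ is a high vowel immediately before /r/, so it lowers to [o]. /i/ is a high vowel immediately before /r/, so it lowers to [e]. /kijurorirdidodak/ → kijororerdidodak.
Rule 2 (final e-epenthesis): the form ends in the consonant /k/, so [e] is inserted word-finally. /kijororerdidodak/ → kijororerdidodake.

kijororerdidodake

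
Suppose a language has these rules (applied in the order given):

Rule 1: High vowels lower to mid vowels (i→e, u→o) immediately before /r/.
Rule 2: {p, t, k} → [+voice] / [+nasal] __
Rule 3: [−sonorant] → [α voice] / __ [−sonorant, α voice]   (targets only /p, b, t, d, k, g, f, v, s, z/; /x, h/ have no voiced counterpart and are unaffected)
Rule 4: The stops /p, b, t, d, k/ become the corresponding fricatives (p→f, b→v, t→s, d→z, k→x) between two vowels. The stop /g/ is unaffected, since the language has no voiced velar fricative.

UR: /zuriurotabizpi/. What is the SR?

Rule 1 (pre-rhotic lowering): /u/ is a high vowel immediately before /r/, so it lowers to [o]. /u/ is a high vowel immediately before /r/, so it lowers to [o]. /zuriurotabizpi/ → zoriorotabizpi.
Rule 2 (post-nasal voicing): no segment meets the environment; /zoriorotabizpi/ is unchanged.
Rule 3 (regressive voicing assimilation): /z/ precedes the voiceless obstruent /p/, so it devoices to [s] by assimilation. /zoriorotabizpi/ → zoriorotabispi.
Rule 4 (intervocalic spirantization): /t/ is a stop between vowels /o/ and /a/, so it spirantizes to the fricative [s]. /b/ is a stop between vowels /a/ and /i/, so it spirantizes to the fricative [v]. /zoriorotabispi/ → zoriorosavispi.

zoriorosavispi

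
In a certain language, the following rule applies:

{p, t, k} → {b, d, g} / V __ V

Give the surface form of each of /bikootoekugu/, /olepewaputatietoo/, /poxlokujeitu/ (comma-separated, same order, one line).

/bikootoekugu/: /k/ is a voiceless stop between vowels /i/ and /o/, so it voices to [g]. /t/ is a voiceless stop between vowels /o/ and /o/, so it voices to [d]. /k/ is a voiceless stop between vowels /e/ and /u/, so it voices to [g]. → [bigoodoegugu].
/olepewaputatietoo/: /p/ is a voiceless stop between vowels /e/ and /e/, so it voices to [b]. /p/ is a voiceless stop between vowels /a/ and /u/, so it voices to [b]. /t/ is a voiceless stop between vowels /u/ and /a/, so it voices to [d]. /t/ is a voiceless stop between vowels /a/ and /i/, so it voices to [d]. /t/ is a voiceless stop between vowels /e/ and /o/, so it voices to [d]. → [olebewabudadiedoo].
/poxlokujeitu/: /k/ is a voiceless stop between vowels /o/ and /u/, so it voices to [g]. /t/ is a voiceless stop between vowels /i/ and /u/, so it voices to [d]. → [poxlogujeidu].

bigoodoegugu, olebewabudadiedoo, poxlogujeidu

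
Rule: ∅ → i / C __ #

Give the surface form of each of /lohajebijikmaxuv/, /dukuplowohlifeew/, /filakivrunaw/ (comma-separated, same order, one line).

lohajebijikmaxuvi, dukuplowohlifeewi, filakivrunawi

/lohajebijikmaxuv/: the form ends in the consonant /v/, so [i] is inserted word-finally. → [lohajebijikmaxuvi].
/dukuplowohlifeew/: the form ends in the consonant /w/, so [i] is inserted word-finally. → [dukuplowohlifeewi].
/filakivrunaw/: the form ends in the consonant /w/, so [i] is inserted word-finally. → [filakivrunawi].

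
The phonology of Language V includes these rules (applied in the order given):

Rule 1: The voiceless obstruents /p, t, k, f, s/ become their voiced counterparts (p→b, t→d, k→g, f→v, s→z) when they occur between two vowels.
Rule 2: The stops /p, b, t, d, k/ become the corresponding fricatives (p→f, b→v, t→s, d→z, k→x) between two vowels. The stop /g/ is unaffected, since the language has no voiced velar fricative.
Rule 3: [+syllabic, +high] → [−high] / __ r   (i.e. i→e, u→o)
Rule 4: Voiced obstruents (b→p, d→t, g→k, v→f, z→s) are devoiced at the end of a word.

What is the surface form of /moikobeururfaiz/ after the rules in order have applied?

Rule 1 (intervocalic voicing): /k/ is a voiceless obstruent between vowels /i/ and /o/, so it voices to [g]. /moikobeururfaiz/ → moigobeururfaiz.
Rule 2 (intervocalic spirantization): /b/ is a stop between vowels /o/ and /e/, so it spirantizes to the fricative [v]. /moigobeururfaiz/ → moigoveururfaiz.
Rule 3 (pre-rhotic lowering): /u/ is a high vowel immediately before /r/, so it lowers to [o]. /u/ is a high vowel immediately before /r/, so it lowers to [o]. /moigoveururfaiz/ → moigoveororfaiz.
Rule 4 (final devoicing): /z/ is a voiced obstruent in word-final position, so it devoices to [s]. /moigoveororfaiz/ → moigoveororfais.

moigoveororfais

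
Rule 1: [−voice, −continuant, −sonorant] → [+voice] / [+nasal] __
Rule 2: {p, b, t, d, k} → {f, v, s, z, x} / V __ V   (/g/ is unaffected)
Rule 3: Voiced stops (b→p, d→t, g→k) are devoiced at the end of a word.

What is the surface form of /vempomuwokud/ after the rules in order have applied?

Rule 1 (post-nasal voicing): /p/ is a voiceless stop immediately after the nasal /m/, so it voices to [b]. /vempomuwokud/ → vembomuwokud.
Rule 2 (intervocalic spirantization): /k/ is a stop between vowels /o/ and /u/, so it spirantizes to the fricative [x]. /vembomuwokud/ → vembomuwoxud.
Rule 3 (final devoicing): /d/ is a voiced stop in word-final position, so it devoices to [t]. /vembomuwoxud/ → vembomuwoxut.

vembomuwoxut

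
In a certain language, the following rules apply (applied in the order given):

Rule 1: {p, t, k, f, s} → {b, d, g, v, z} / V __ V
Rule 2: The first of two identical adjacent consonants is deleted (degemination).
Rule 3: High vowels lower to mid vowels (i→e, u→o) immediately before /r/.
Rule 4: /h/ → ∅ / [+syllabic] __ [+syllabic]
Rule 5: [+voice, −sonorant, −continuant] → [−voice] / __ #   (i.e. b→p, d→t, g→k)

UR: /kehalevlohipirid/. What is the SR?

kealevloiberit

Rule 1 (intervocalic voicing): /p/ is a voiceless obstruent between vowels /i/ and /i/, so it voices to [b]. /kehalevlohipirid/ → kehalevlohibirid.
Rule 2 (degemination): no segment meets the environment; /kehalevlohibirid/ is unchanged.
Rule 3 (pre-rhotic lowering): /i/ is a high vowel immediately before /r/, so it lowers to [e]. /kehalevlohibirid/ → kehalevlohiberid.
Rule 4 (intervocalic h-deletion): /h/ occurs between vowels /e/ and /a/, so it deletes. /h/ occurs between vowels /o/ and /i/, so it deletes. /kehalevlohiberid/ → kealevloiberid.
Rule 5 (final devoicing): /d/ is a voiced stop in word-final position, so it devoices to [t]. /kealevloiberid/ → kealevloiberit.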